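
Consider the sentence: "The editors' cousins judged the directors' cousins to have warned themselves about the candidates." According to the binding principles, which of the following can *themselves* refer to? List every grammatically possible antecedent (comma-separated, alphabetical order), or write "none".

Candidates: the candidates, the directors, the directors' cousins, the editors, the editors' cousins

*themselves* is a reflexive; Principle A requires it to be bound within its binding domain — the clause headed by 'warned'.
— the candidates: second object of the clause headed by 'warned'; does not c-command the reflexive — cannot bind it (Principle A).
— the directors: possessor inside the subject DP of the clause headed by 'warned'; does not c-command the reflexive — cannot bind it (Principle A).
— the directors' cousins: subject of the clause headed by 'warned'; c-commands the reflexive within its binding domain — allowed (Principle A).
— the editors: possessor inside the subject DP of the matrix clause; does not c-command the reflexive — cannot bind it (Principle A).
— the editors' cousins: subject of the matrix clause; c-commands the reflexive but lies outside its binding domain — cannot bind it (Principle A).

the directors' cousins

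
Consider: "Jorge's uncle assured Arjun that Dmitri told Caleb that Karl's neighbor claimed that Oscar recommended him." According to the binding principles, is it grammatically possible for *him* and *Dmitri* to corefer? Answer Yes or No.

Yes

*him* is a pronoun; Principle B requires it to be free in its binding domain — the clause headed by 'recommended'.
— Dmitri: subject of the clause headed by 'told'; c-commands the pronoun but lies outside its binding domain — allowed.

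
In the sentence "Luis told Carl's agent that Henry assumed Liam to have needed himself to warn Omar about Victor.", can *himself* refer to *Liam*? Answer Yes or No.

Yes

*himself* is a reflexive; Principle A requires it to be bound within its binding domain — the clause headed by 'needed'.
— Liam: subject of the clause headed by 'needed'; c-commands the reflexive within its binding domain — allowed (Principle A).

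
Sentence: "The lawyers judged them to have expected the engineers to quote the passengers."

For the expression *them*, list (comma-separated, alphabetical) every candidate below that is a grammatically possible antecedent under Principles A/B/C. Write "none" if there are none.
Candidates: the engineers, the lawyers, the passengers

none

*them* is a pronoun; Principle B requires it to be free in its binding domain — the matrix clause.
— the engineers: subject of the clause headed by 'quote'; is c-commanded by the pronoun; coreference would bind this R-expression — blocked (Principle C).
— the lawyers: subject of the matrix clause; c-commands the pronoun within its binding domain — blocked (Principle B).
— the passengers: object of the clause headed by 'quote'; is c-commanded by the pronoun; coreference would bind this R-expression — blocked (Principle C).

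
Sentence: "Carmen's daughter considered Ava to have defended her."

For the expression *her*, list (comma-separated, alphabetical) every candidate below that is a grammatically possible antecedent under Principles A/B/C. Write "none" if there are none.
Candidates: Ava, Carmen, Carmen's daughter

*her* is a pronoun; Principle B requires it to be free in its binding domain — the clause headed by 'defended'.
— Ava: subject of the clause headed by 'defended'; c-commands the pronoun within its binding domain — blocked (Principle B).
— Carmen: possessor inside the subject DP of the matrix clause; does not c-command the pronoun — Principle B does not apply; allowed.
— Carmen's daughter: subject of the matrix clause; c-commands the pronoun but lies outside its binding domain — allowed.

Carmen, Carmen's daughter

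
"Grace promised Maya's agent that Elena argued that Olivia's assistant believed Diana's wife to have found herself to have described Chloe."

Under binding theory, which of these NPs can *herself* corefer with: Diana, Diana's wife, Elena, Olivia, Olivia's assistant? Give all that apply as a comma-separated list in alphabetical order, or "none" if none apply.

Diana's wife

*herself* is a reflexive; Principle A requires it to be bound within its binding domain — the clause headed by 'found'.
— Diana: possessor inside the subject DP of the clause headed by 'found'; does not c-command the reflexive — cannot bind it (Principle A).
— Diana's wife: subject of the clause headed by 'found'; c-commands the reflexive within its binding domain — allowed (Principle A).
— Elena: subject of the clause headed by 'argued'; c-commands the reflexive but lies outside its binding domain — cannot bind it (Principle A).
— Olivia: possessor inside the subject DP of the clause headed by 'believed'; does not c-command the reflexive — cannot bind it (Principle A).
— Olivia's assistant: subject of the clause headed by 'believed'; c-commands the reflexive but lies outside its binding domain — cannot bind it (Principle A).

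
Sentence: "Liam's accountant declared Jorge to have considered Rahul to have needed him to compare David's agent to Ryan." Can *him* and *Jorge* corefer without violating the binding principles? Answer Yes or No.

Yes

*Jorge* is an R-expression; Principle C requires it to be free (not bound by any c-commanding expression).
— him: subject of the clause headed by 'compare'; the pronoun does not c-command the R-expression — coreference allowed.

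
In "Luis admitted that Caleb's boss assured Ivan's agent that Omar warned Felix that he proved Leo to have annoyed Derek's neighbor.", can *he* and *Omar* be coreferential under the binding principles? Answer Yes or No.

*Omar* is an R-expression; Principle C requires it to be free (not bound by any c-commanding expression).
— he: subject of the clause headed by 'proved'; the pronoun does not c-command the R-expression — coreference allowed.

Yes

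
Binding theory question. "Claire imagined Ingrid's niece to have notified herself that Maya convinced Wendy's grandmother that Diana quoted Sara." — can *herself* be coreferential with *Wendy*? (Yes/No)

*herself* is a reflexive; Principle A requires it to be bound within its binding domain — the clause headed by 'notified'.
— Wendy: possessor inside the object DP of the clause headed by 'convinced'; does not c-command the reflexive — cannot bind it (Principle A).

No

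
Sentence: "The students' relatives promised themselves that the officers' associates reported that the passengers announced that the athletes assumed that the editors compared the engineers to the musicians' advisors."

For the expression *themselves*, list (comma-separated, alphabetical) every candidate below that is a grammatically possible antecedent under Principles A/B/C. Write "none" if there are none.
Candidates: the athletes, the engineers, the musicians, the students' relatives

*themselves* is a reflexive; Principle A requires it to be bound within its binding domain — the matrix clause.
— the athletes: subject of the clause headed by 'assumed'; does not c-command the reflexive — cannot bind it (Principle A).
— the engineers: object of the clause headed by 'compared'; does not c-command the reflexive — cannot bind it (Principle A).
— the musicians: possessor inside the second object DP of the clause headed by 'compared'; does not c-command the reflexive — cannot bind it (Principle A).
— the students' relatives: subject of the matrix clause; c-commands the reflexive within its binding domain — allowed (Principle A).

the students' relatives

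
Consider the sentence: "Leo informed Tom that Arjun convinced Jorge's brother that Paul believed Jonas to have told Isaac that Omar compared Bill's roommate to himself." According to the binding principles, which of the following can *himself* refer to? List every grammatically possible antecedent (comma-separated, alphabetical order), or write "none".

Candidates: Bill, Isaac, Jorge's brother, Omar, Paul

*himself* is a reflexive; Principle A requires it to be bound within its binding domain — the clause headed by 'compared'.
— Bill: possessor inside the object DP of the clause headed by 'compared'; does not c-command the reflexive — cannot bind it (Principle A).
— Isaac: object of the clause headed by 'told'; c-commands the reflexive but lies outside its binding domain — cannot bind it (Principle A).
— Jorge's brother: object of the clause headed by 'convinced'; c-commands the reflexive but lies outside its binding domain — cannot bind it (Principle A).
— Omar: subject of the clause headed by 'compared'; c-commands the reflexive within its binding domain — allowed (Principle A).
— Paul: subject of the clause headed by 'believed'; c-commands the reflexive but lies outside its binding domain — cannot bind it (Principle A).

Omar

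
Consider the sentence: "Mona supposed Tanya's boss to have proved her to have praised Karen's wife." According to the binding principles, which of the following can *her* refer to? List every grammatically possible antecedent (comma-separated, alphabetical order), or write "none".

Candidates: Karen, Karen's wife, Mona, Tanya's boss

Mona

*her* is a pronoun; Principle B requires it to be free in its binding domain — the clause headed by 'proved'.
— Karen: possessor inside the object DP of the clause headed by 'praised'; is c-commanded by the pronoun; coreference would bind this R-expression — blocked (Principle C).
— Karen's wife: object of the clause headed by 'praised'; is c-commanded by the pronoun; coreference would bind this R-expression — blocked (Principle C).
— Mona: subject of the matrix clause; c-commands the pronoun but lies outside its binding domain — allowed.
— Tanya's boss: subject of the clause headed by 'proved'; c-commands the pronoun within its binding domain — blocked (Principle B).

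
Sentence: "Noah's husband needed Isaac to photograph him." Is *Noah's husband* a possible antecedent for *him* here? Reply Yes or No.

*him* is a pronoun; Principle B requires it to be free in its binding domain — the clause headed by 'photograph'.
— Noah's husband: subject of the matrix clause; c-commands the pronoun but lies outside its binding domain — allowed.

Yes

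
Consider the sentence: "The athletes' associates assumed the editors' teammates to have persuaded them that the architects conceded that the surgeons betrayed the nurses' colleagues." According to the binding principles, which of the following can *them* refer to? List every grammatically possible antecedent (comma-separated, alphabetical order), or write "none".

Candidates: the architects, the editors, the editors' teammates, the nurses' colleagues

the editors

*them* is a pronoun; Principle B requires it to be free in its binding domain — the clause headed by 'persuaded'.
— the architects: subject of the clause headed by 'conceded'; is c-commanded by the pronoun; coreference would bind this R-expression — blocked (Principle C).
— the editors: possessor inside the subject DP of the clause headed by 'persuaded'; does not c-command the pronoun — Principle B does not apply; allowed.
— the editors' teammates: subject of the clause headed by 'persuaded'; c-commands the pronoun within its binding domain — blocked (Principle B).
— the nurses' colleagues: object of the clause headed by 'betrayed'; is c-commanded by the pronoun; coreference would bind this R-expression — blocked (Principle C).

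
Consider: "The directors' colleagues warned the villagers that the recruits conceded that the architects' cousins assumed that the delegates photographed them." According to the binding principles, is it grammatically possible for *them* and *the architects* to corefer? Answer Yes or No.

Yes

*them* is a pronoun; Principle B requires it to be free in its binding domain — the clause headed by 'photographed'.
— the architects: possessor inside the subject DP of the clause headed by 'assumed'; does not c-command the pronoun — Principle B does not apply; allowed.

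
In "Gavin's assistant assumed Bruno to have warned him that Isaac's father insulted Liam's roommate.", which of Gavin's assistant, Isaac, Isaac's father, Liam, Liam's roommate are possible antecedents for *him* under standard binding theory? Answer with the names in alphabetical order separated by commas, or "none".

Gavin's assistant

*him* is a pronoun; Principle B requires it to be free in its binding domain — the clause headed by 'warned'.
— Gavin's assistant: subject of the matrix clause; c-commands the pronoun but lies outside its binding domain — allowed.
— Isaac: possessor inside the subject DP of the clause headed by 'insulted'; is c-commanded by the pronoun; coreference would bind this R-expression — blocked (Principle C).
— Isaac's father: subject of the clause headed by 'insulted'; is c-commanded by the pronoun; coreference would bind this R-expression — blocked (Principle C).
— Liam: possessor inside the object DP of the clause headed by 'insulted'; is c-commanded by the pronoun; coreference would bind this R-expression — blocked (Principle C).
— Liam's roommate: object of the clause headed by 'insulted'; is c-commanded by the pronoun; coreference would bind this R-expression — blocked (Principle C).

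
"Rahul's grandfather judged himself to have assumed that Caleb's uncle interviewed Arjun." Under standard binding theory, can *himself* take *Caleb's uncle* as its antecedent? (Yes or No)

*himself* is a reflexive; Principle A requires it to be bound within its binding domain — the matrix clause.
— Caleb's uncle: subject of the clause headed by 'interviewed'; does not c-command the reflexive — cannot bind it (Principle A).

No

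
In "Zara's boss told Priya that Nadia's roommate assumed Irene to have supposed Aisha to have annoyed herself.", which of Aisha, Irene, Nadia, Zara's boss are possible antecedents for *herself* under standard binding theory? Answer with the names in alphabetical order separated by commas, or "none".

*herself* is a reflexive; Principle A requires it to be bound within its binding domain — the clause headed by 'annoyed'.
— Aisha: subject of the clause headed by 'annoyed'; c-commands the reflexive within its binding domain — allowed (Principle A).
— Irene: subject of the clause headed by 'supposed'; c-commands the reflexive but lies outside its binding domain — cannot bind it (Principle A).
— Nadia: possessor inside the subject DP of the clause headed by 'assumed'; does not c-command the reflexive — cannot bind it (Principle A).
— Zara's boss: subject of the matrix clause; c-commands the reflexive but lies outside its binding domain — cannot bind it (Principle A).

Aisha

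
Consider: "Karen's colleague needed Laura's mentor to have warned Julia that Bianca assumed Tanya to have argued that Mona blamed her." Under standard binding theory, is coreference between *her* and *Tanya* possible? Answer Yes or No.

Yes

*Tanya* is an R-expression; Principle C requires it to be free (not bound by any c-commanding expression).
— her: object of the clause headed by 'blamed'; the pronoun does not c-command the R-expression — coreference allowed.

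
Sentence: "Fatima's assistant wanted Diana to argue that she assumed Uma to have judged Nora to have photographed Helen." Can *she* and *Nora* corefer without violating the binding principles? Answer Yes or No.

*Nora* is an R-expression; Principle C requires it to be free (not bound by any c-commanding expression).
— she: subject of the clause headed by 'assumed'; the pronoun c-commands the R-expression — coreference blocked (Principle C).

No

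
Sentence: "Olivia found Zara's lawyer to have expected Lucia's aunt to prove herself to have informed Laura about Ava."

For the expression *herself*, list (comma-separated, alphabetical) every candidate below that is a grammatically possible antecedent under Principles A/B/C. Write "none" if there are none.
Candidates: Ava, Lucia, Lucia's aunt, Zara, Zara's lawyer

*herself* is a reflexive; Principle A requires it to be bound within its binding domain — the clause headed by 'prove'.
— Ava: second object of the clause headed by 'informed'; does not c-command the reflexive — cannot bind it (Principle A).
— Lucia: possessor inside the subject DP of the clause headed by 'prove'; does not c-command the reflexive — cannot bind it (Principle A).
— Lucia's aunt: subject of the clause headed by 'prove'; c-commands the reflexive within its binding domain — allowed (Principle A).
— Zara: possessor inside the subject DP of the clause headed by 'expected'; does not c-command the reflexive — cannot bind it (Principle A).
— Zara's lawyer: subject of the clause headed by 'expected'; c-commands the reflexive but lies outside its binding domain — cannot bind it (Principle A).

Lucia's aunt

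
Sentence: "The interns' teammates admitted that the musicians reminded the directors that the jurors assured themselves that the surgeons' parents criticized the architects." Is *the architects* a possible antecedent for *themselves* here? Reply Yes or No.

No

*themselves* is a reflexive; Principle A requires it to be bound within its binding domain — the clause headed by 'assured'.
— the architects: object of the clause headed by 'criticized'; does not c-command the reflexive — cannot bind it (Principle A).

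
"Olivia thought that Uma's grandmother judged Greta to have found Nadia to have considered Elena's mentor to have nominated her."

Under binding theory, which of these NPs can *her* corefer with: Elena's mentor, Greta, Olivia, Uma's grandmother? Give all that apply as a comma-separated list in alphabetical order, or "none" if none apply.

*her* is a pronoun; Principle B requires it to be free in its binding domain — the clause headed by 'nominated'.
— Elena's mentor: subject of the clause headed by 'nominated'; c-commands the pronoun within its binding domain — blocked (Principle B).
— Greta: subject of the clause headed by 'found'; c-commands the pronoun but lies outside its binding domain — allowed.
— Olivia: subject of the matrix clause; c-commands the pronoun but lies outside its binding domain — allowed.
— Uma's grandmother: subject of the clause headed by 'judged'; c-commands the pronoun but lies outside its binding domain — allowed.

Greta, Olivia, Uma's grandmother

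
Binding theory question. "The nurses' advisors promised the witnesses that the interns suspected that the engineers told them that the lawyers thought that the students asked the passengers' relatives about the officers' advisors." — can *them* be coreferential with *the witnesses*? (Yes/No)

*them* is a pronoun; Principle B requires it to be free in its binding domain — the clause headed by 'told'.
— the witnesses: object of the matrix clause; c-commands the pronoun but lies outside its binding domain — allowed.

Yes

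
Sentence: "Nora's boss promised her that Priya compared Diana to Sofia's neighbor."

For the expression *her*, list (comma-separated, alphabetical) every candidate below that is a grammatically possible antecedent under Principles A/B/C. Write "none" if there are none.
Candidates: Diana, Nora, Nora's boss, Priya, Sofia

*her* is a pronoun; Principle B requires it to be free in its binding domain — the matrix clause.
— Diana: object of the clause headed by 'compared'; is c-commanded by the pronoun; coreference would bind this R-expression — blocked (Principle C).
— Nora: possessor inside the subject DP of the matrix clause; does not c-command the pronoun — Principle B does not apply; allowed.
— Nora's boss: subject of the matrix clause; c-commands the pronoun within its binding domain — blocked (Principle B).
— Priya: subject of the clause headed by 'compared'; is c-commanded by the pronoun; coreference would bind this R-expression — blocked (Principle C).
— Sofia: possessor inside the second object DP of the clause headed by 'compared'; is c-commanded by the pronoun; coreference would bind this R-expression — blocked (Principle C).

Nora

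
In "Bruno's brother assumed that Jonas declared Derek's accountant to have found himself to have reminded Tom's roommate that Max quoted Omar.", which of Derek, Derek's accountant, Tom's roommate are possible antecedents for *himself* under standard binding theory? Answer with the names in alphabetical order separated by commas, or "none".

Derek's accountant

*himself* is a reflexive; Principle A requires it to be bound within its binding domain — the clause headed by 'found'.
— Derek: possessor inside the subject DP of the clause headed by 'found'; does not c-command the reflexive — cannot bind it (Principle A).
— Derek's accountant: subject of the clause headed by 'found'; c-commands the reflexive within its binding domain — allowed (Principle A).
— Tom's roommate: object of the clause headed by 'reminded'; does not c-command the reflexive — cannot bind it (Principle A).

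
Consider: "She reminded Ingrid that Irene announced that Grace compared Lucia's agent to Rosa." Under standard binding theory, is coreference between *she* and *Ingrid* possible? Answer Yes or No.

*Ingrid* is an R-expression; Principle C requires it to be free (not bound by any c-commanding expression).
— she: subject of the matrix clause; the pronoun c-commands the R-expression — coreference blocked (Principle C).

No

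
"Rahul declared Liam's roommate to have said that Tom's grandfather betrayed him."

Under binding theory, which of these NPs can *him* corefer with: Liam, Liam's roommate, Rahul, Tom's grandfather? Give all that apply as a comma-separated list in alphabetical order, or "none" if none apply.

*him* is a pronoun; Principle B requires it to be free in its binding domain — the clause headed by 'betrayed'.
— Liam: possessor inside the subject DP of the clause headed by 'said'; does not c-command the pronoun — Principle B does not apply; allowed.
— Liam's roommate: subject of the clause headed by 'said'; c-commands the pronoun but lies outside its binding domain — allowed.
— Rahul: subject of the matrix clause; c-commands the pronoun but lies outside its binding domain — allowed.
— Tom's grandfather: subject of the clause headed by 'betrayed'; c-commands the pronoun within its binding domain — blocked (Principle B).

Liam, Liam's roommate, Rahul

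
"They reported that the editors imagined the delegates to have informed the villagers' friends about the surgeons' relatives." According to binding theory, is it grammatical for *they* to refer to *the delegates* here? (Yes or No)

*the delegates* is an R-expression; Principle C requires it to be free (not bound by any c-commanding expression).
— they: subject of the matrix clause; the pronoun c-commands the R-expression — coreference blocked (Principle C).

No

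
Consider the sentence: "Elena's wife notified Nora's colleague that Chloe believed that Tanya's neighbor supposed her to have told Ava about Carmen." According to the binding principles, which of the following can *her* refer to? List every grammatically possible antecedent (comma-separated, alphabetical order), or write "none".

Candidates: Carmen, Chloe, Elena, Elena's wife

*her* is a pronoun; Principle B requires it to be free in its binding domain — the clause headed by 'supposed'.
— Carmen: second object of the clause headed by 'told'; is c-commanded by the pronoun; coreference would bind this R-expression — blocked (Principle C).
— Chloe: subject of the clause headed by 'believed'; c-commands the pronoun but lies outside its binding domain — allowed.
— Elena: possessor inside the subject DP of the matrix clause; does not c-command the pronoun — Principle B does not apply; allowed.
— Elena's wife: subject of the matrix clause; c-commands the pronoun but lies outside its binding domain — allowed.

Chloe, Elena, Elena's wife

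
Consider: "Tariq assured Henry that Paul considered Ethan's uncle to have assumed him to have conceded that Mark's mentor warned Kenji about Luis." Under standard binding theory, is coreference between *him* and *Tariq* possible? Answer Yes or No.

Yes

*Tariq* is an R-expression; Principle C requires it to be free (not bound by any c-commanding expression).
— him: subject of the clause headed by 'conceded'; the pronoun does not c-command the R-expression — coreference allowed.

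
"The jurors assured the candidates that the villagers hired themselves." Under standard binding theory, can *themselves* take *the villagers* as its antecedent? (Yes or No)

*themselves* is a reflexive; Principle A requires it to be bound within its binding domain — the clause headed by 'hired'.
— the villagers: subject of the clause headed by 'hired'; c-commands the reflexive within its binding domain — allowed (Principle A).

Yes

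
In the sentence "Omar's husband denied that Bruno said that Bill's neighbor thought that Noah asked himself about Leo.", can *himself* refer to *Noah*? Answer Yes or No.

Yes

*himself* is a reflexive; Principle A requires it to be bound within its binding domain — the clause headed by 'asked'.
— Noah: subject of the clause headed by 'asked'; c-commands the reflexive within its binding domain — allowed (Principle A).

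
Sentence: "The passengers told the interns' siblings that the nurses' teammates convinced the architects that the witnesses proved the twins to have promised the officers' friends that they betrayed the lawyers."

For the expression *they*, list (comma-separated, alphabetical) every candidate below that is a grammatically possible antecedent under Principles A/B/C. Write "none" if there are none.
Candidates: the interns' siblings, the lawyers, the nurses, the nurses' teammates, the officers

*they* is a pronoun; Principle B requires it to be free in its binding domain — the clause headed by 'betrayed'.
— the interns' siblings: object of the matrix clause; c-commands the pronoun but lies outside its binding domain — allowed.
— the lawyers: object of the clause headed by 'betrayed'; is c-commanded by the pronoun; coreference would bind this R-expression — blocked (Principle C).
— the nurses: possessor inside the subject DP of the clause headed by 'convinced'; does not c-command the pronoun — Principle B does not apply; allowed.
— the nurses' teammates: subject of the clause headed by 'convinced'; c-commands the pronoun but lies outside its binding domain — allowed.
— the officers: possessor inside the object DP of the clause headed by 'promised'; does not c-command the pronoun — Principle B does not apply; allowed.

the interns' siblings, the nurses, the nurses' teammates, the officers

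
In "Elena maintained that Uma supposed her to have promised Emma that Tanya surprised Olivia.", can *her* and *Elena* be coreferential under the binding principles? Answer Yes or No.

Yes

*Elena* is an R-expression; Principle C requires it to be free (not bound by any c-commanding expression).
— her: subject of the clause headed by 'promised'; the pronoun does not c-command the R-expression — coreference allowed.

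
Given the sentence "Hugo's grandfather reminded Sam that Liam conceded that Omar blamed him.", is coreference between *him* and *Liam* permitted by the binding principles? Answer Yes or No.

*him* is a pronoun; Principle B requires it to be free in its binding domain — the clause headed by 'blamed'.
— Liam: subject of the clause headed by 'conceded'; c-commands the pronoun but lies outside its binding domain — allowed.

Yes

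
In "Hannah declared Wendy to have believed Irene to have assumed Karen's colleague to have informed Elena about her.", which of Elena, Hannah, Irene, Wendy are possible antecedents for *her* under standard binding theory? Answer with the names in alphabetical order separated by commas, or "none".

Hannah, Irene, Wendy

*her* is a pronoun; Principle B requires it to be free in its binding domain — the clause headed by 'informed'.
— Elena: object of the clause headed by 'informed'; c-commands the pronoun within its binding domain — blocked (Principle B).
— Hannah: subject of the matrix clause; c-commands the pronoun but lies outside its binding domain — allowed.
— Irene: subject of the clause headed by 'assumed'; c-commands the pronoun but lies outside its binding domain — allowed.
— Wendy: subject of the clause headed by 'believed'; c-commands the pronoun but lies outside its binding domain — allowed.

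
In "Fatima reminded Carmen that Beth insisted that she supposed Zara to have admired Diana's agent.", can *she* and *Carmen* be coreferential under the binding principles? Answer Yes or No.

*Carmen* is an R-expression; Principle C requires it to be free (not bound by any c-commanding expression).
— she: subject of the clause headed by 'supposed'; the pronoun does not c-command the R-expression — coreference allowed.

Yes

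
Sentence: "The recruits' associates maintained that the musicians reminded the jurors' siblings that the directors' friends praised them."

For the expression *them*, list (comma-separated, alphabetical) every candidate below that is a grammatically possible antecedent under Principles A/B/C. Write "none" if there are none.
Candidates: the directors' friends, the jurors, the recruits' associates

*them* is a pronoun; Principle B requires it to be free in its binding domain — the clause headed by 'praised'.
— the directors' friends: subject of the clause headed by 'praised'; c-commands the pronoun within its binding domain — blocked (Principle B).
— the jurors: possessor inside the object DP of the clause headed by 'reminded'; does not c-command the pronoun — Principle B does not apply; allowed.
— the recruits' associates: subject of the matrix clause; c-commands the pronoun but lies outside its binding domain — allowed.

the jurors, the recruits' associates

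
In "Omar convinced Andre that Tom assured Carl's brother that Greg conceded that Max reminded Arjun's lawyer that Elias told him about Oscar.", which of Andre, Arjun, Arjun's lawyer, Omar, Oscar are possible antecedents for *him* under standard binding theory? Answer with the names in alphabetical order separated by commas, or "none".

Andre, Arjun, Arjun's lawyer, Omar

*him* is a pronoun; Principle B requires it to be free in its binding domain — the clause headed by 'told'.
— Andre: object of the matrix clause; c-commands the pronoun but lies outside its binding domain — allowed.
— Arjun: possessor inside the object DP of the clause headed by 'reminded'; does not c-command the pronoun — Principle B does not apply; allowed.
— Arjun's lawyer: object of the clause headed by 'reminded'; c-commands the pronoun but lies outside its binding domain — allowed.
— Omar: subject of the matrix clause; c-commands the pronoun but lies outside its binding domain — allowed.
— Oscar: second object of the clause headed by 'told'; is c-commanded by the pronoun; coreference would bind this R-expression — blocked (Principle C).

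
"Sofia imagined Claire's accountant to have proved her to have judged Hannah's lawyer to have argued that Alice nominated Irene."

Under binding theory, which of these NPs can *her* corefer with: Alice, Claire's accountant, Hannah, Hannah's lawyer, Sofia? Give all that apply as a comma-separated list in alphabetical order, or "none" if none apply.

Sofia

*her* is a pronoun; Principle B requires it to be free in its binding domain — the clause headed by 'proved'.
— Alice: subject of the clause headed by 'nominated'; is c-commanded by the pronoun; coreference would bind this R-expression — blocked (Principle C).
— Claire's accountant: subject of the clause headed by 'proved'; c-commands the pronoun within its binding domain — blocked (Principle B).
— Hannah: possessor inside the subject DP of the clause headed by 'argued'; is c-commanded by the pronoun; coreference would bind this R-expression — blocked (Principle C).
— Hannah's lawyer: subject of the clause headed by 'argued'; is c-commanded by the pronoun; coreference would bind this R-expression — blocked (Principle C).
— Sofia: subject of the matrix clause; c-commands the pronoun but lies outside its binding domain — allowed.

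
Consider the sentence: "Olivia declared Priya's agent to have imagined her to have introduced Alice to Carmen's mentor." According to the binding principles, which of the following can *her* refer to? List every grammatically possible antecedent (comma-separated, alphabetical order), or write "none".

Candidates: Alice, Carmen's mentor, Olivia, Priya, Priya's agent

*her* is a pronoun; Principle B requires it to be free in its binding domain — the clause headed by 'imagined'.
— Alice: object of the clause headed by 'introduced'; is c-commanded by the pronoun; coreference would bind this R-expression — blocked (Principle C).
— Carmen's mentor: second object of the clause headed by 'introduced'; is c-commanded by the pronoun; coreference would bind this R-expression — blocked (Principle C).
— Olivia: subject of the matrix clause; c-commands the pronoun but lies outside its binding domain — allowed.
— Priya: possessor inside the subject DP of the clause headed by 'imagined'; does not c-command the pronoun — Principle B does not apply; allowed.
— Priya's agent: subject of the clause headed by 'imagined'; c-commands the pronoun within its binding domain — blocked (Principle B).

Olivia, Priya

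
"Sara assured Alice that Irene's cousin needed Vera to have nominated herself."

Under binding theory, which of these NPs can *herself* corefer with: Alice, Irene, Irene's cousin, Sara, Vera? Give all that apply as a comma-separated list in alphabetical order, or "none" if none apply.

Vera

*herself* is a reflexive; Principle A requires it to be bound within its binding domain — the clause headed by 'nominated'.
— Alice: object of the matrix clause; c-commands the reflexive but lies outside its binding domain — cannot bind it (Principle A).
— Irene: possessor inside the subject DP of the clause headed by 'needed'; does not c-command the reflexive — cannot bind it (Principle A).
— Irene's cousin: subject of the clause headed by 'needed'; c-commands the reflexive but lies outside its binding domain — cannot bind it (Principle A).
— Sara: subject of the matrix clause; c-commands the reflexive but lies outside its binding domain — cannot bind it (Principle A).
— Vera: subject of the clause headed by 'nominated'; c-commands the reflexive within its binding domain — allowed (Principle A).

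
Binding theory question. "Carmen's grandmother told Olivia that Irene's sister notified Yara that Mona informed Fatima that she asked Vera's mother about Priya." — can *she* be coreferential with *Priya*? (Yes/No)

*she* is a pronoun; Principle B requires it to be free in its binding domain — the clause headed by 'asked'.
— Priya: second object of the clause headed by 'asked'; is c-commanded by the pronoun; coreference would bind this R-expression — blocked (Principle C).

No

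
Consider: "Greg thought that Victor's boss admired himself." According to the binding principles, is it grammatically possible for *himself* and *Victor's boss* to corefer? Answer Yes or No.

Yes

*himself* is a reflexive; Principle A requires it to be bound within its binding domain — the clause headed by 'admired'.
— Victor's boss: subject of the clause headed by 'admired'; c-commands the reflexive within its binding domain — allowed (Principle A).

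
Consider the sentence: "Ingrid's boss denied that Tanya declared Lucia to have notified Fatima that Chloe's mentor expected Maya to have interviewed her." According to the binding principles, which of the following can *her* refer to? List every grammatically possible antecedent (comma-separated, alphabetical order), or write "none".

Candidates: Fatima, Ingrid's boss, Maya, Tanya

*her* is a pronoun; Principle B requires it to be free in its binding domain — the clause headed by 'interviewed'.
— Fatima: object of the clause headed by 'notified'; c-commands the pronoun but lies outside its binding domain — allowed.
— Ingrid's boss: subject of the matrix clause; c-commands the pronoun but lies outside its binding domain — allowed.
— Maya: subject of the clause headed by 'interviewed'; c-commands the pronoun within its binding domain — blocked (Principle B).
— Tanya: subject of the clause headed by 'declared'; c-commands the pronoun but lies outside its binding domain — allowed.

Fatima, Ingrid's boss, Tanya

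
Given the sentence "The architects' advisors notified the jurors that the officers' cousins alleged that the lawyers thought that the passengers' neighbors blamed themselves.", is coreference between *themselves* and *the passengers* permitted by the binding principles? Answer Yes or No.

*themselves* is a reflexive; Principle A requires it to be bound within its binding domain — the clause headed by 'blamed'.
— the passengers: possessor inside the subject DP of the clause headed by 'blamed'; does not c-command the reflexive — cannot bind it (Principle A).

No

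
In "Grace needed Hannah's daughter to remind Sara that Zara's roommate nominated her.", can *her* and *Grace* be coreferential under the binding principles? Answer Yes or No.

Yes

*Grace* is an R-expression; Principle C requires it to be free (not bound by any c-commanding expression).
— her: object of the clause headed by 'nominated'; the pronoun does not c-command the R-expression — coreference allowed.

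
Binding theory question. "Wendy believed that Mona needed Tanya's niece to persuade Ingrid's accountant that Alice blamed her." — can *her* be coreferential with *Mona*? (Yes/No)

Yes

*her* is a pronoun; Principle B requires it to be free in its binding domain — the clause headed by 'blamed'.
— Mona: subject of the clause headed by 'needed'; c-commands the pronoun but lies outside its binding domain — allowed.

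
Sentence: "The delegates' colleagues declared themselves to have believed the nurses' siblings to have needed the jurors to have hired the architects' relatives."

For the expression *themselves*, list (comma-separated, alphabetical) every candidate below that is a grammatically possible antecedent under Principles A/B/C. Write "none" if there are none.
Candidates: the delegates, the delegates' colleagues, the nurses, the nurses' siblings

the delegates' colleagues

*themselves* is a reflexive; Principle A requires it to be bound within its binding domain — the matrix clause.
— the delegates: possessor inside the subject DP of the matrix clause; does not c-command the reflexive — cannot bind it (Principle A).
— the delegates' colleagues: subject of the matrix clause; c-commands the reflexive within its binding domain — allowed (Principle A).
— the nurses: possessor inside the subject DP of the clause headed by 'needed'; does not c-command the reflexive — cannot bind it (Principle A).
— the nurses' siblings: subject of the clause headed by 'needed'; does not c-command the reflexive — cannot bind it (Principle A).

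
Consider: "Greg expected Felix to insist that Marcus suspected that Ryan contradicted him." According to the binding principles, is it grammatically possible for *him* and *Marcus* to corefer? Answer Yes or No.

*him* is a pronoun; Principle B requires it to be free in its binding domain — the clause headed by 'contradicted'.
— Marcus: subject of the clause headed by 'suspected'; c-commands the pronoun but lies outside its binding domain — allowed.

Yes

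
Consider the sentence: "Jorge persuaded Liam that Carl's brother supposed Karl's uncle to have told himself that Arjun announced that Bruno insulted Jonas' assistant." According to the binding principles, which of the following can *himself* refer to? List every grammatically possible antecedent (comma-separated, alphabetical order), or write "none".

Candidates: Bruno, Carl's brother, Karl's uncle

Karl's uncle

*himself* is a reflexive; Principle A requires it to be bound within its binding domain — the clause headed by 'told'.
— Bruno: subject of the clause headed by 'insulted'; does not c-command the reflexive — cannot bind it (Principle A).
— Carl's brother: subject of the clause headed by 'supposed'; c-commands the reflexive but lies outside its binding domain — cannot bind it (Principle A).
— Karl's uncle: subject of the clause headed by 'told'; c-commands the reflexive within its binding domain — allowed (Principle A).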